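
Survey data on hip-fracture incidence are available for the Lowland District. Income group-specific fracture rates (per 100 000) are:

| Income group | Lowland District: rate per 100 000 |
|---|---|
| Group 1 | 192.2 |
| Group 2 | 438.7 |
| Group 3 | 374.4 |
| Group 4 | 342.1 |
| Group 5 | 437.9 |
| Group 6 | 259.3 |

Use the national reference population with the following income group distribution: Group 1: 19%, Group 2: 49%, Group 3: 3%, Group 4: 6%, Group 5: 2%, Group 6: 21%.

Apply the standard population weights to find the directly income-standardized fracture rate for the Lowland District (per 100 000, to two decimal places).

346.45

Standard weights: 0.19, 0.49, 0.03, 0.06, 0.02, 0.21.
Standardized rate: 0.1900×192.2 + 0.4900×438.7 + 0.0300×374.4 + 0.0600×342.1 + 0.0200×437.9 + 0.2100×259.3 = 346.4500 per 100 000.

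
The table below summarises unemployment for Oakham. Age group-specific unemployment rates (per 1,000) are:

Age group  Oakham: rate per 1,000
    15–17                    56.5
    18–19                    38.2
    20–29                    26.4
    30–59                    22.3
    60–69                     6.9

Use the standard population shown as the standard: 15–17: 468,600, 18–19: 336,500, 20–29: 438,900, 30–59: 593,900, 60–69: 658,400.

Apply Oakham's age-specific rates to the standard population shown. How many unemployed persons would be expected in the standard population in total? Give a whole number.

Expected unemployed persons = Σ (standard pop × age-specific rate ÷ 1,000)
= 468,600×56.5/1,000 + 336,500×38.2/1,000 + 438,900×26.4/1,000 + 593,900×22.3/1,000 + 658,400×6.9/1,000
= 26475.90 + 12854.30 + 11586.96 + 13243.97 + 4542.96 = 68704.09.

68704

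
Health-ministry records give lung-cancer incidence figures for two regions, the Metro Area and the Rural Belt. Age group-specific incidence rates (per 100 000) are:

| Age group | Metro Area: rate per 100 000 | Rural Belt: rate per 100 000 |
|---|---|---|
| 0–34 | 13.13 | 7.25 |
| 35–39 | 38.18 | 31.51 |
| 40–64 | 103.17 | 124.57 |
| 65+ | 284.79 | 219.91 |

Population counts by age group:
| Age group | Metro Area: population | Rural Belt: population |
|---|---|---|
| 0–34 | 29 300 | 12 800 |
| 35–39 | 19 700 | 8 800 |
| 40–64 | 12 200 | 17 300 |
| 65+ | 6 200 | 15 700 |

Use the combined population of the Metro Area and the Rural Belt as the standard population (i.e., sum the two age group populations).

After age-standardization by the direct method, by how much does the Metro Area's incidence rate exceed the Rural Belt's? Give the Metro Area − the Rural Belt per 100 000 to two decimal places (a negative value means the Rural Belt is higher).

10.06

Combined standard total = 122 000; weights = 0.3451, 0.2336, 0.2418, 0.1795.
The Metro Area: 0.3451×13.13 + 0.2336×38.18 + 0.2418×103.17 + 0.1795×284.79 = 89.5190 per 100 000.
The Rural Belt: 0.3451×7.25 + 0.2336×31.51 + 0.2418×124.57 + 0.1795×219.91 = 79.4599 per 100 000.
Difference = 89.5190 − 79.4599 = 10.0591.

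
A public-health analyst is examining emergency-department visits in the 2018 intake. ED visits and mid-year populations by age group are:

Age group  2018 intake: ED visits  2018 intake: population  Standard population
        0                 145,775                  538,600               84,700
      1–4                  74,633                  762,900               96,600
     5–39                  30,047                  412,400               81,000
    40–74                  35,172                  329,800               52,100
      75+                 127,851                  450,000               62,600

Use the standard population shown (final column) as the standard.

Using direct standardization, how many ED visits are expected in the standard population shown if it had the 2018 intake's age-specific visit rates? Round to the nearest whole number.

Age-specific rates per 1,000 for the 2018 intake: 270.655, 97.828, 72.859, 106.646, 284.113.
Expected ED visits = Σ (standard pop × age-specific rate ÷ 1,000)
= 84,700×270.655/1,000 + 96,600×97.828/1,000 + 81,000×72.859/1,000 + 52,100×106.646/1,000 + 62,600×284.113/1,000
= 22924.51 + 9450.19 + 5901.57 + 5556.28 + 17785.49 = 61618.04.

61618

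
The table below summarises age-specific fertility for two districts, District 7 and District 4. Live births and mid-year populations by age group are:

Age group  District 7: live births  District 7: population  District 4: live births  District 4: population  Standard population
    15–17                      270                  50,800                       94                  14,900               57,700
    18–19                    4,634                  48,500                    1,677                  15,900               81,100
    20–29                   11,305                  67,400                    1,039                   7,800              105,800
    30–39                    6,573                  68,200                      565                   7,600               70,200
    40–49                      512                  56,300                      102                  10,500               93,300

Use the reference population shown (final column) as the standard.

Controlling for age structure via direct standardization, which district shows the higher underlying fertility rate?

Age-specific rates per 1,000 for District 7: 5.315, 95.546, 167.730, 96.378, 9.094.
For District 4: 6.309, 105.472, 133.205, 74.342, 9.714.
Standard total = 408,100; weights = 0.1414, 0.1987, 0.2593, 0.1720, 0.2286.
District 7: 0.1414×5.315 + 0.1987×95.546 + 0.2593×167.730 + 0.1720×96.378 + 0.2286×9.094 = 81.8808 per 1,000.
District 4: 0.1414×6.309 + 0.1987×105.472 + 0.2593×133.205 + 0.1720×74.342 + 0.2286×9.714 = 71.3943 per 1,000.

District 7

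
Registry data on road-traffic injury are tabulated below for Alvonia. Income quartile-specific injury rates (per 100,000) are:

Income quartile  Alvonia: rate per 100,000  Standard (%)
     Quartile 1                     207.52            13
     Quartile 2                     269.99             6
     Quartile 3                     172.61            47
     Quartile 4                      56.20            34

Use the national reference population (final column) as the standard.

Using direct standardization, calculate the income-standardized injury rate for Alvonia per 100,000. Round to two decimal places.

Standard weights: 0.13, 0.06, 0.47, 0.34.
Standardized rate: 0.1300×207.52 + 0.0600×269.99 + 0.4700×172.61 + 0.3400×56.20 = 143.4117 per 100,000.

143.41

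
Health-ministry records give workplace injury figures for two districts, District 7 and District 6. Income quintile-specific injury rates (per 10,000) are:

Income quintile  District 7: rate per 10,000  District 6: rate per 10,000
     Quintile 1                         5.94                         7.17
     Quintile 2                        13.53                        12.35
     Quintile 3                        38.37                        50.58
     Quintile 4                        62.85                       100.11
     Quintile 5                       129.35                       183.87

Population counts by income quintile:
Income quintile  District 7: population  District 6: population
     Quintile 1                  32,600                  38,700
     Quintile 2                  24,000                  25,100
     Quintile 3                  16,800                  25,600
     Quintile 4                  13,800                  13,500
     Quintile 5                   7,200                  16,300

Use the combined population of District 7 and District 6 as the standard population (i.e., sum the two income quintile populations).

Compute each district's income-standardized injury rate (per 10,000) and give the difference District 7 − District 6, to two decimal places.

-13.32

Combined standard total = 213,600; weights = 0.3338, 0.2299, 0.1985, 0.1278, 0.1100.
District 7: 0.3338×5.94 + 0.2299×13.53 + 0.1985×38.37 + 0.1278×62.85 + 0.1100×129.35 = 34.9731 per 10,000.
District 6: 0.3338×7.17 + 0.2299×12.35 + 0.1985×50.58 + 0.1278×100.11 + 0.1100×183.87 = 48.2966 per 10,000.
Difference = 34.9731 − 48.2966 = -13.3234.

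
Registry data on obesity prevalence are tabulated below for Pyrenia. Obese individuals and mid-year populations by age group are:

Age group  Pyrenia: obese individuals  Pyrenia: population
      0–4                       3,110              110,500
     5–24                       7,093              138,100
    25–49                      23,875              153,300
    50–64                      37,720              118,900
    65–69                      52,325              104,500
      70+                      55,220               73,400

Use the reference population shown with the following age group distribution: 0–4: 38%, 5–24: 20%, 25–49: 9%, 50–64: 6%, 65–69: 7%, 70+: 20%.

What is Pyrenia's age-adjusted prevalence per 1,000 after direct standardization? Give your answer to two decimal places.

239.53

Age-specific rates per 1,000 for Pyrenia: 28.145, 51.361, 155.740, 317.241, 500.718, 752.316.
Standard weights: 0.38, 0.20, 0.09, 0.06, 0.07, 0.20.
Standardized rate: 0.3800×28.145 + 0.2000×51.361 + 0.0900×155.740 + 0.0600×317.241 + 0.0700×500.718 + 0.2000×752.316 = 239.5319 per 1,000.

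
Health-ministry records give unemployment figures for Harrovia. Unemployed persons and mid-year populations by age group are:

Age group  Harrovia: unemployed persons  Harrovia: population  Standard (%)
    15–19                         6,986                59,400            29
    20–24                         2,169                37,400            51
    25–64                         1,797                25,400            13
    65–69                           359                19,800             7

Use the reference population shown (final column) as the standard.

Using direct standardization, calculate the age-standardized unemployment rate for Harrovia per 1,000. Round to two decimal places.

74.15

Age-specific rates per 1,000 for Harrovia: 117.609, 57.995, 70.748, 18.131.
Standard weights: 0.29, 0.51, 0.13, 0.07.
Standardized rate: 0.2900×117.609 + 0.5100×57.995 + 0.1300×70.748 + 0.0700×18.131 = 74.1504 per 1,000.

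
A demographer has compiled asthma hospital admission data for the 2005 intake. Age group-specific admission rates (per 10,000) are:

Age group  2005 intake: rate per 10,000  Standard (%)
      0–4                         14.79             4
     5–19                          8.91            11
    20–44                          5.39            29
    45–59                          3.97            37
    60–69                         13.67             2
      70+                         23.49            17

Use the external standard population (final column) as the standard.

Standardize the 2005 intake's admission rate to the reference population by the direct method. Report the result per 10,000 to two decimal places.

Standard weights: 0.04, 0.11, 0.29, 0.37, 0.02, 0.17.
Standardized rate: 0.0400×14.79 + 0.1100×8.91 + 0.2900×5.39 + 0.3700×3.97 + 0.0200×13.67 + 0.1700×23.49 = 8.8704 per 10,000.

8.87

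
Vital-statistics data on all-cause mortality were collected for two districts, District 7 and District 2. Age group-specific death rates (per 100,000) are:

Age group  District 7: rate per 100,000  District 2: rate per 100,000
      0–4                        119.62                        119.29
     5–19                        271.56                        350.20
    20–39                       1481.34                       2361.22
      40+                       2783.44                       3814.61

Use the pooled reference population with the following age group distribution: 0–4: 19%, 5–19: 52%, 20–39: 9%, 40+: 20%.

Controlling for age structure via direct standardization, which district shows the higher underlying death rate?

Standard weights: 0.19, 0.52, 0.09, 0.20.
District 7: 0.1900×119.62 + 0.5200×271.56 + 0.0900×1481.34 + 0.2000×2783.44 = 853.9476 per 100,000.
District 2: 0.1900×119.29 + 0.5200×350.20 + 0.0900×2361.22 + 0.2000×3814.61 = 1180.2009 per 100,000.

District 2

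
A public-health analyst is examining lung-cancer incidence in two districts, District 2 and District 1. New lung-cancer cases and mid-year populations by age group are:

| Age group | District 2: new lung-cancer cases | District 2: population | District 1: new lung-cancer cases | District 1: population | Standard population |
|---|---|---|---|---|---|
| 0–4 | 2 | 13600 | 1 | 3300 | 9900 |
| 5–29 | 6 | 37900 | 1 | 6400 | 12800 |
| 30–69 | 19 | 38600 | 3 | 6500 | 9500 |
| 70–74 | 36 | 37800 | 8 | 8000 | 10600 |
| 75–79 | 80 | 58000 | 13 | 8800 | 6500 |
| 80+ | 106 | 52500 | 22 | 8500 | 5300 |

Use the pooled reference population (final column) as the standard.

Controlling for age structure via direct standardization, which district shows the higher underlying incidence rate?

District 1

Age-specific rates per 100000 for District 2: 14.71, 15.83, 49.22, 95.24, 137.93, 201.90.
For District 1: 30.30, 15.62, 46.15, 100.00, 147.73, 258.82.
Standard total = 54600; weights = 0.1813, 0.2344, 0.1740, 0.1941, 0.1190, 0.0971.
District 2: 0.1813×14.71 + 0.2344×15.83 + 0.1740×49.22 + 0.1941×95.24 + 0.1190×137.93 + 0.0971×201.90 = 69.4508 per 100000.
District 1: 0.1813×30.30 + 0.2344×15.62 + 0.1740×46.15 + 0.1941×100.00 + 0.1190×147.73 + 0.0971×258.82 = 79.3123 per 100000.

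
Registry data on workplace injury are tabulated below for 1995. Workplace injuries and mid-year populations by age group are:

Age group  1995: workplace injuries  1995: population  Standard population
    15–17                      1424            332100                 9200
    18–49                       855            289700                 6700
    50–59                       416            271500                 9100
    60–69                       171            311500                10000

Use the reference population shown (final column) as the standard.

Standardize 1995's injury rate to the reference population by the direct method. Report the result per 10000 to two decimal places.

22.47

Age-specific rates per 10000 for 1995: 42.88, 29.51, 15.32, 5.49.
Standard total = 35000; weights = 0.2629, 0.1914, 0.2600, 0.2857.
Standardized rate: 0.2629×42.88 + 0.1914×29.51 + 0.2600×15.32 + 0.2857×5.49 = 22.4729 per 10000.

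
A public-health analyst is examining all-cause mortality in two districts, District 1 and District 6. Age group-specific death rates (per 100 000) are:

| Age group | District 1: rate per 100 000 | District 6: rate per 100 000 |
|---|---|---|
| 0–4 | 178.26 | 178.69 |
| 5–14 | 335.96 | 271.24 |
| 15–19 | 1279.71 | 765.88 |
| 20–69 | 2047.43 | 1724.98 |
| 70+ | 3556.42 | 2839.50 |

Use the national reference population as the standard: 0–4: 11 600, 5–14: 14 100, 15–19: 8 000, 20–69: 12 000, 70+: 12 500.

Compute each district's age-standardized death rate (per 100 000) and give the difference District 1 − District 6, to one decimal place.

Standard total = 58 200; weights = 0.1993, 0.2423, 0.1375, 0.2062, 0.2148.
District 1: 0.1993×178.26 + 0.2423×335.96 + 0.1375×1279.71 + 0.2062×2047.43 + 0.2148×3556.42 = 1478.8134 per 100 000.
District 6: 0.1993×178.69 + 0.2423×271.24 + 0.1375×765.88 + 0.2062×1724.98 + 0.2148×2839.50 = 1172.1278 per 100 000.
Difference = 1478.8134 − 1172.1278 = 306.6856.

306.7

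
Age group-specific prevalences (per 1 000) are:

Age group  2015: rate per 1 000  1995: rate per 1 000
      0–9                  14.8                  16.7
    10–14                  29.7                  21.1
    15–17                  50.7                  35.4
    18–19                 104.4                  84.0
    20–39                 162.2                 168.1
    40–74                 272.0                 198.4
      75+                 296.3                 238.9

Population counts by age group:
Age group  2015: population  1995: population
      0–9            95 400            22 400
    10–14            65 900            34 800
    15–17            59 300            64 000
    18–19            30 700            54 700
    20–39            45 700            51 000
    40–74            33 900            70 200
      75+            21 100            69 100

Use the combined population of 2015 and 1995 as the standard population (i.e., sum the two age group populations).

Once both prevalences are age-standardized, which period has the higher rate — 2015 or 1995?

Combined standard total = 718 200; weights = 0.1640, 0.1402, 0.1717, 0.1189, 0.1346, 0.1449, 0.1256.
2015: 0.1640×14.8 + 0.1402×29.7 + 0.1717×50.7 + 0.1189×104.4 + 0.1346×162.2 + 0.1449×272.0 + 0.1256×296.3 = 126.1870 per 1 000.
1995: 0.1640×16.7 + 0.1402×21.1 + 0.1717×35.4 + 0.1189×84.0 + 0.1346×168.1 + 0.1449×198.4 + 0.1256×238.9 = 103.1578 per 1 000.
The crude rates (92.23 vs 128.28) would put 1995 higher, but that reflects its age composition; once standardized to a common age structure, 2015 has the higher underlying rate.

2015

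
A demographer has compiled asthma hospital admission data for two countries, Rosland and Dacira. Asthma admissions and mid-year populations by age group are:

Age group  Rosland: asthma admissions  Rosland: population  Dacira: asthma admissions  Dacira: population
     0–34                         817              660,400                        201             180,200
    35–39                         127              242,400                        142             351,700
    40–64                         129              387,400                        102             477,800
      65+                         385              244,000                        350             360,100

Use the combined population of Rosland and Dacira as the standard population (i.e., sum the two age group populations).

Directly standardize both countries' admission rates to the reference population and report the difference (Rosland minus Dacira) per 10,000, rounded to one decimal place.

2.2

Age-specific rates per 10,000 for Rosland: 12.37, 5.24, 3.33, 15.78.
For Dacira: 11.15, 4.04, 2.13, 9.72.
Combined standard total = 2,904,000; weights = 0.2895, 0.2046, 0.2979, 0.2080.
Rosland: 0.2895×12.37 + 0.2046×5.24 + 0.2979×3.33 + 0.2080×15.78 = 8.9273 per 10,000.
Dacira: 0.2895×11.15 + 0.2046×4.04 + 0.2979×2.13 + 0.2080×9.72 = 6.7127 per 10,000.
Difference = 8.9273 − 6.7127 = 2.2146.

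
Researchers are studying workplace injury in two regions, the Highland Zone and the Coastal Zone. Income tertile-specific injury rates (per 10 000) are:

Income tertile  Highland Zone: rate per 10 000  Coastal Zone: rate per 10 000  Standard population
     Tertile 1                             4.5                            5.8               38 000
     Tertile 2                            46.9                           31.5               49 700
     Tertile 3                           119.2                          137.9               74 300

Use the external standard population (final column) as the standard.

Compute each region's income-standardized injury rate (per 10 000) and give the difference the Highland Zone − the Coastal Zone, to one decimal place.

-4.2

Standard total = 162 000; weights = 0.2346, 0.3068, 0.4586.
The Highland Zone: 0.2346×4.5 + 0.3068×46.9 + 0.4586×119.2 = 70.1141 per 10 000.
The Coastal Zone: 0.2346×5.8 + 0.3068×31.5 + 0.4586×137.9 = 74.2711 per 10 000.
Difference = 70.1141 − 74.2711 = -4.1570.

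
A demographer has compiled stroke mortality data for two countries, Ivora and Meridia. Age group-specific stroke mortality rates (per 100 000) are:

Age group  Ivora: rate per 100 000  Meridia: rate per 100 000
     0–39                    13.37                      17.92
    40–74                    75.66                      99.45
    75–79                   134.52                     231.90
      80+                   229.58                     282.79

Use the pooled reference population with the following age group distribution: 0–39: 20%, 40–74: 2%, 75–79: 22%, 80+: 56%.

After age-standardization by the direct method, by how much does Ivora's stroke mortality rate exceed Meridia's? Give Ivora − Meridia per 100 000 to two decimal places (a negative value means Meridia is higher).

-52.61

Standard weights: 0.20, 0.02, 0.22, 0.56.
Ivora: 0.2000×13.37 + 0.0200×75.66 + 0.2200×134.52 + 0.5600×229.58 = 162.3464 per 100 000.
Meridia: 0.2000×17.92 + 0.0200×99.45 + 0.2200×231.90 + 0.5600×282.79 = 214.9534 per 100 000.
Difference = 162.3464 − 214.9534 = -52.6070.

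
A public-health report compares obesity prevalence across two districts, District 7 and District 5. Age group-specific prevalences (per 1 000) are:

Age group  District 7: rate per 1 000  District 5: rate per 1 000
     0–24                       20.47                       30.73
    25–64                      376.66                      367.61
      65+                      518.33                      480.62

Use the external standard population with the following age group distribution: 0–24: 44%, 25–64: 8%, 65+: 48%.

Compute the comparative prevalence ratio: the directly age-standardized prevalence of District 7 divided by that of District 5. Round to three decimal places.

1.052

Standard weights: 0.44, 0.08, 0.48.
District 7: 0.4400×20.47 + 0.0800×376.66 + 0.4800×518.33 = 287.9380 per 1 000.
District 5: 0.4400×30.73 + 0.0800×367.61 + 0.4800×480.62 = 273.6276 per 1 000.
Ratio = 287.9380 ÷ 273.6276 = 1.05230.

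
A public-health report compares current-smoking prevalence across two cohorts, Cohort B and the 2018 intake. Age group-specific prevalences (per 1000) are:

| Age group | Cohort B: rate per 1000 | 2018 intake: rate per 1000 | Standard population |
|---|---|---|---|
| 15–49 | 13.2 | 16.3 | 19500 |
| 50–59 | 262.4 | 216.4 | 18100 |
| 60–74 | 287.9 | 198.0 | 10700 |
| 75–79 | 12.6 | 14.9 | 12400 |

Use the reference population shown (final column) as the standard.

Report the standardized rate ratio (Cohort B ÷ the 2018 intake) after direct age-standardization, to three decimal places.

Standard total = 60700; weights = 0.3213, 0.2982, 0.1763, 0.2043.
Cohort B: 0.3213×13.2 + 0.2982×262.4 + 0.1763×287.9 + 0.2043×12.6 = 135.8091 per 1000.
The 2018 intake: 0.3213×16.3 + 0.2982×216.4 + 0.1763×198.0 + 0.2043×14.9 = 107.7109 per 1000.
Ratio = 135.8091 ÷ 107.7109 = 1.26087.

1.261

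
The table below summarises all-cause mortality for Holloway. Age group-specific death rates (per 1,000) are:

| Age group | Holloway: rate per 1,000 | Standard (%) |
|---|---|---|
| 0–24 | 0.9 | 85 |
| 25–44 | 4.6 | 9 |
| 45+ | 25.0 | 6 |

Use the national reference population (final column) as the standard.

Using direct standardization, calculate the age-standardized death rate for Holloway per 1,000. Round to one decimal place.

2.7

Standard weights: 0.85, 0.09, 0.06.
Standardized rate: 0.8500×0.9 + 0.0900×4.6 + 0.0600×25.0 = 2.6790 per 1,000.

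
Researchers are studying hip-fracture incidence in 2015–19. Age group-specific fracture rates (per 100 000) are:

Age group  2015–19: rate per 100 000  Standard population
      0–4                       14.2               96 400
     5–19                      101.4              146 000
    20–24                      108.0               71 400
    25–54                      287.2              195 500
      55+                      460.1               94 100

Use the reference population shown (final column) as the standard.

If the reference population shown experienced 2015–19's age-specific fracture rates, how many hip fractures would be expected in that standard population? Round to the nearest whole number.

1233

Expected hip fractures = Σ (standard pop × age-specific rate ÷ 100 000)
= 96 400×14.2/100 000 + 146 000×101.4/100 000 + 71 400×108.0/100 000 + 195 500×287.2/100 000 + 94 100×460.1/100 000
= 13.69 + 148.04 + 77.11 + 561.48 + 432.95 = 1233.27.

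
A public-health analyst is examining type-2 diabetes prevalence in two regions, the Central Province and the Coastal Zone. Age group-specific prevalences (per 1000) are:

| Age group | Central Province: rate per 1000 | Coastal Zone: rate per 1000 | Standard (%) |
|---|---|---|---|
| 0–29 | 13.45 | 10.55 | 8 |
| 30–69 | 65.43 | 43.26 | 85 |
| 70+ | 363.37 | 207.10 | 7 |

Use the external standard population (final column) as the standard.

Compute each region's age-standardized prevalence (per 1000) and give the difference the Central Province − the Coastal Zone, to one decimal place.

30.0

Standard weights: 0.08, 0.85, 0.07.
The Central Province: 0.0800×13.45 + 0.8500×65.43 + 0.0700×363.37 = 82.1274 per 1000.
The Coastal Zone: 0.0800×10.55 + 0.8500×43.26 + 0.0700×207.10 = 52.1120 per 1000.
Difference = 82.1274 − 52.1120 = 30.0154.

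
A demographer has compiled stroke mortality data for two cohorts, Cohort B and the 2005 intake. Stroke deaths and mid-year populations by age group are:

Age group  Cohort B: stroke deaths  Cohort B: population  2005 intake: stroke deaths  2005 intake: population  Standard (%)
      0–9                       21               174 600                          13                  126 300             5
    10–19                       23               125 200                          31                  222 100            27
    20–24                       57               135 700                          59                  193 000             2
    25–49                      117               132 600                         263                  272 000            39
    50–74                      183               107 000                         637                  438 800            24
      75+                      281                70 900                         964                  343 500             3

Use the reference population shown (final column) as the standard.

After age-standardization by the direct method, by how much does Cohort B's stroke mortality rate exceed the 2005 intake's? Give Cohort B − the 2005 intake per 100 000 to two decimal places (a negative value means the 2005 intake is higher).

Age-specific rates per 100 000 for Cohort B: 12.03, 18.37, 42.00, 88.24, 171.03, 396.33.
For the 2005 intake: 10.29, 13.96, 30.57, 96.69, 145.17, 280.64.
Standard weights: 0.05, 0.27, 0.02, 0.39, 0.24, 0.03.
Cohort B: 0.0500×12.03 + 0.2700×18.37 + 0.0200×42.00 + 0.3900×88.24 + 0.2400×171.03 + 0.0300×396.33 = 93.7500 per 100 000.
The 2005 intake: 0.0500×10.29 + 0.2700×13.96 + 0.0200×30.57 + 0.3900×96.69 + 0.2400×145.17 + 0.0300×280.64 = 85.8639 per 100 000.
Difference = 93.7500 − 85.8639 = 7.8861.

7.89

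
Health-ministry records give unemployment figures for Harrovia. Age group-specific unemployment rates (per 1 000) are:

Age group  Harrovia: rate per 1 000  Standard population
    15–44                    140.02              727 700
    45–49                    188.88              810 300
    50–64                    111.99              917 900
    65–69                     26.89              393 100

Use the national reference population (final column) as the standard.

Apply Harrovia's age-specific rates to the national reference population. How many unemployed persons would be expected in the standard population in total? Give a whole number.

368308

Expected unemployed persons = Σ (standard pop × age-specific rate ÷ 1 000)
= 727 700×140.02/1 000 + 810 300×188.88/1 000 + 917 900×111.99/1 000 + 393 100×26.89/1 000
= 101892.55 + 153049.46 + 102795.62 + 10570.46 = 368308.10.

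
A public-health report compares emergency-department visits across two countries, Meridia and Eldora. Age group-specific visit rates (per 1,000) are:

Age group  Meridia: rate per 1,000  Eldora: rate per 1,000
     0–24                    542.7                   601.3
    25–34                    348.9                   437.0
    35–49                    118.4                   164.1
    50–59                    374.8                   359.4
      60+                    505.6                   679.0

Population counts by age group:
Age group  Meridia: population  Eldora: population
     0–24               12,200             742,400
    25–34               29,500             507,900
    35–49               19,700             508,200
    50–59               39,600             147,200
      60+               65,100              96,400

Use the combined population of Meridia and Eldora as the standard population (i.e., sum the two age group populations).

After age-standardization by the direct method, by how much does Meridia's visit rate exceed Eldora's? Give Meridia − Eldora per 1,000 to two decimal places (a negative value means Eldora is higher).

-64.95

Combined standard total = 2,168,200; weights = 0.3480, 0.2479, 0.2435, 0.0862, 0.0745.
Meridia: 0.3480×542.7 + 0.2479×348.9 + 0.2435×118.4 + 0.0862×374.8 + 0.0745×505.6 = 374.1309 per 1,000.
Eldora: 0.3480×601.3 + 0.2479×437.0 + 0.2435×164.1 + 0.0862×359.4 + 0.0745×679.0 = 439.0774 per 1,000.
Difference = 374.1309 − 439.0774 = -64.9465.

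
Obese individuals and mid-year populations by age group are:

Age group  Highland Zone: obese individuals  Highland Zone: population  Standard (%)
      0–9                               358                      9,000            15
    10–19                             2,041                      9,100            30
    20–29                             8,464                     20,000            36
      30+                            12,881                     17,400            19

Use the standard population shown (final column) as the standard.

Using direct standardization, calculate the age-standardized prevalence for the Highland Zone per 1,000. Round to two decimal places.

366.26

Age-specific rates per 1,000 for the Highland Zone: 39.778, 224.286, 423.200, 740.287.
Standard weights: 0.15, 0.30, 0.36, 0.19.
Standardized rate: 0.1500×39.778 + 0.3000×224.286 + 0.3600×423.200 + 0.1900×740.287 = 366.2590 per 1,000.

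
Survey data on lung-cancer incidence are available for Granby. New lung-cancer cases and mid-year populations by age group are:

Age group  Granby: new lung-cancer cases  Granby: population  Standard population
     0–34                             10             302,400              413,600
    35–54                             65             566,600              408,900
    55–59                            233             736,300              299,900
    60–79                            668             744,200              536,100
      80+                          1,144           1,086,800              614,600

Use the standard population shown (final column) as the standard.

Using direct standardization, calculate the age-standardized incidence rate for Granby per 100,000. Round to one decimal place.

56.5

Age-specific rates per 100,000 for Granby: 3.31, 11.47, 31.64, 89.76, 105.26.
Standard total = 2,273,100; weights = 0.1820, 0.1799, 0.1319, 0.2358, 0.2704.
Standardized rate: 0.1820×3.31 + 0.1799×11.47 + 0.1319×31.64 + 0.2358×89.76 + 0.2704×105.26 = 56.4711 per 100,000.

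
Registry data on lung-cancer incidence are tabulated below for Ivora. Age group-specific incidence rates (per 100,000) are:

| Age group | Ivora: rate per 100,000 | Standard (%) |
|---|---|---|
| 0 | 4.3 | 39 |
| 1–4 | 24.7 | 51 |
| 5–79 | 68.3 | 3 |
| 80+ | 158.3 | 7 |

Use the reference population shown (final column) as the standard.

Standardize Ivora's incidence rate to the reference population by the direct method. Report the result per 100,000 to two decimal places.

27.40

Standard weights: 0.39, 0.51, 0.03, 0.07.
Standardized rate: 0.3900×4.3 + 0.5100×24.7 + 0.0300×68.3 + 0.0700×158.3 = 27.4040 per 100,000.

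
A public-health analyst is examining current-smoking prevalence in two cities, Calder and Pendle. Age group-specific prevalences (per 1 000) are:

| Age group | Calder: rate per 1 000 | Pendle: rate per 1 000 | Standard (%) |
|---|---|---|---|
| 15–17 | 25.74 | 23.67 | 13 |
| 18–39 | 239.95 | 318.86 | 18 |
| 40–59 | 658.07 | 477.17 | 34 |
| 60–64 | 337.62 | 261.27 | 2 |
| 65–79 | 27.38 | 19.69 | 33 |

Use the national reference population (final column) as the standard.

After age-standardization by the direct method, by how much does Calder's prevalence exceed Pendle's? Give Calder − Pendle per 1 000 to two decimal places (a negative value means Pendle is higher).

51.64

Standard weights: 0.13, 0.18, 0.34, 0.02, 0.33.
Calder: 0.1300×25.74 + 0.1800×239.95 + 0.3400×658.07 + 0.0200×337.62 + 0.3300×27.38 = 286.0688 per 1 000.
Pendle: 0.1300×23.67 + 0.1800×318.86 + 0.3400×477.17 + 0.0200×261.27 + 0.3300×19.69 = 234.4328 per 1 000.
Difference = 286.0688 − 234.4328 = 51.6360.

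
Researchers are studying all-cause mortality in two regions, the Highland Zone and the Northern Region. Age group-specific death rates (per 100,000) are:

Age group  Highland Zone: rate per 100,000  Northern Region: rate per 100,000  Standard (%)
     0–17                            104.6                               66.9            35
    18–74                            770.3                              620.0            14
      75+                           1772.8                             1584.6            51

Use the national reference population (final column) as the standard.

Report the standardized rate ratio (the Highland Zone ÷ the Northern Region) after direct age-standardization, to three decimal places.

Standard weights: 0.35, 0.14, 0.51.
The Highland Zone: 0.3500×104.6 + 0.1400×770.3 + 0.5100×1772.8 = 1048.5800 per 100,000.
The Northern Region: 0.3500×66.9 + 0.1400×620.0 + 0.5100×1584.6 = 918.3610 per 100,000.
Ratio = 1048.5800 ÷ 918.3610 = 1.14180.

1.142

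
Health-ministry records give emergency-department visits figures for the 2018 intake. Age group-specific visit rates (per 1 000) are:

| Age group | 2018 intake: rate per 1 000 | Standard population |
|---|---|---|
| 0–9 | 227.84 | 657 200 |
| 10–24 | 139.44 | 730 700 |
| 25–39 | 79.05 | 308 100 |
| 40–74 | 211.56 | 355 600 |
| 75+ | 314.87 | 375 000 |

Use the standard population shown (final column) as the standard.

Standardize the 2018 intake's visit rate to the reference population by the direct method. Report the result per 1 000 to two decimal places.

193.39

Standard total = 2 426 600; weights = 0.2708, 0.3011, 0.1270, 0.1465, 0.1545.
Standardized rate: 0.2708×227.84 + 0.3011×139.44 + 0.1270×79.05 + 0.1465×211.56 + 0.1545×314.87 = 193.3930 per 1 000.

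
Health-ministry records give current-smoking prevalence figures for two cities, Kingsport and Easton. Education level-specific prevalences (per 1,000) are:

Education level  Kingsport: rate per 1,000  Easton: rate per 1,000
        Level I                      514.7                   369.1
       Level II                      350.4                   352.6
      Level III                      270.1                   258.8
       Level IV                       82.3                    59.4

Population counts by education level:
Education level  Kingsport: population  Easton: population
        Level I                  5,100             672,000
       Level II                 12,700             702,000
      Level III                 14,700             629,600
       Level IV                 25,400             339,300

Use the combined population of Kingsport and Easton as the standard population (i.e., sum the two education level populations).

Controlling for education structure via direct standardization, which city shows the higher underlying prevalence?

Combined standard total = 2,400,800; weights = 0.2820, 0.2977, 0.2684, 0.1519.
Kingsport: 0.2820×514.7 + 0.2977×350.4 + 0.2684×270.1 + 0.1519×82.3 = 334.4612 per 1,000.
Easton: 0.2820×369.1 + 0.2977×352.6 + 0.2684×258.8 + 0.1519×59.4 = 287.5412 per 1,000.
The crude rates (226.87 vs 289.66) would put Easton higher, but that reflects its education composition; once standardized to a common education structure, Kingsport has the higher underlying rate.

Kingsport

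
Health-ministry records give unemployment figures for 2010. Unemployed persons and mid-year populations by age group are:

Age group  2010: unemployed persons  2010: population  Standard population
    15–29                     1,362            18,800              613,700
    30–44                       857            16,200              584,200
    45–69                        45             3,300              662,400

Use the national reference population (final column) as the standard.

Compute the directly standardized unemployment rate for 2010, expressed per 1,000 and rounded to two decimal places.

45.37

Age-specific rates per 1,000 for 2010: 72.447, 52.901, 13.636.
Standard total = 1,860,300; weights = 0.3299, 0.3140, 0.3561.
Standardized rate: 0.3299×72.447 + 0.3140×52.901 + 0.3561×13.636 = 45.3681 per 1,000.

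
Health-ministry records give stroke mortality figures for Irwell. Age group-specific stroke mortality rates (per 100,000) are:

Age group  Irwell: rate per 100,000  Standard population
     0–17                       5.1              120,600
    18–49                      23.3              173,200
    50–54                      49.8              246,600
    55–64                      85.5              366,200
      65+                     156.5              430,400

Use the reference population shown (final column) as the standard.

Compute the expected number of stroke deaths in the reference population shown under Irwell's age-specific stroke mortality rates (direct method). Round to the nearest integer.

1156

Expected stroke deaths = Σ (standard pop × age-specific rate ÷ 100,000)
= 120,600×5.1/100,000 + 173,200×23.3/100,000 + 246,600×49.8/100,000 + 366,200×85.5/100,000 + 430,400×156.5/100,000
= 6.15 + 40.36 + 122.81 + 313.10 + 673.58 = 1155.99.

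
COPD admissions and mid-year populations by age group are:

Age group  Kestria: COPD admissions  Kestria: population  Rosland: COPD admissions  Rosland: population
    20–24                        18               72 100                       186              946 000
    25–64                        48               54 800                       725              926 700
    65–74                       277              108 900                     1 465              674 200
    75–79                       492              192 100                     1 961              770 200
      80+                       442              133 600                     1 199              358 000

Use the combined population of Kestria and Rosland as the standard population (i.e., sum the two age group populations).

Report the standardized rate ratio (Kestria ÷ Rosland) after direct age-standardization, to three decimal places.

Age-specific rates per 10 000 for Kestria: 2.50, 8.76, 25.44, 25.61, 33.08.
For Rosland: 1.97, 7.82, 21.73, 25.46, 33.49.
Combined standard total = 4 236 600; weights = 0.2403, 0.2317, 0.1848, 0.2271, 0.1160.
Kestria: 0.2403×2.50 + 0.2317×8.76 + 0.1848×25.44 + 0.2271×25.61 + 0.1160×33.08 = 16.9872 per 10 000.
Rosland: 0.2403×1.97 + 0.2317×7.82 + 0.1848×21.73 + 0.2271×25.46 + 0.1160×33.49 = 15.9709 per 10 000.
Ratio = 16.9872 ÷ 15.9709 = 1.06363.

1.064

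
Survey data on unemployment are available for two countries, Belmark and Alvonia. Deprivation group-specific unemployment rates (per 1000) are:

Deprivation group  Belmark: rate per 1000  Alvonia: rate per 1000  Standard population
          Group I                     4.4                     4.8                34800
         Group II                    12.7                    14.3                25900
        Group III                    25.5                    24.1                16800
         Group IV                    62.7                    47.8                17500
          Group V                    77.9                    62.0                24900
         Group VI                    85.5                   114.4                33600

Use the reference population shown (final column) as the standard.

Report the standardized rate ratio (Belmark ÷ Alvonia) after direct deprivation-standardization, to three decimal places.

Standard total = 153500; weights = 0.2267, 0.1687, 0.1094, 0.1140, 0.1622, 0.2189.
Belmark: 0.2267×4.4 + 0.1687×12.7 + 0.1094×25.5 + 0.1140×62.7 + 0.1622×77.9 + 0.2189×85.5 = 44.4313 per 1000.
Alvonia: 0.2267×4.8 + 0.1687×14.3 + 0.1094×24.1 + 0.1140×47.8 + 0.1622×62.0 + 0.2189×114.4 = 46.6868 per 1000.
Ratio = 44.4313 ÷ 46.6868 = 0.95169.

0.952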